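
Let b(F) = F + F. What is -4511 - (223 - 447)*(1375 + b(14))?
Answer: 309761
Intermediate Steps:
b(F) = 2*F
-4511 - (223 - 447)*(1375 + b(14)) = -4511 - (223 - 447)*(1375 + 2*14) = -4511 - (-224)*(1375 + 28) = -4511 - (-224)*1403 = -4511 - 1*(-314272) = -4511 + 314272 = 309761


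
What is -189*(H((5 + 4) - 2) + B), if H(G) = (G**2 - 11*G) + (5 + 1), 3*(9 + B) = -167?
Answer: 16380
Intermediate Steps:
B = -194/3 (B = -9 + (1/3)*(-167) = -9 - 167/3 = -194/3 ≈ -64.667)
H(G) = 6 + G**2 - 11*G (H(G) = (G**2 - 11*G) + 6 = 6 + G**2 - 11*G)
-189*(H((5 + 4) - 2) + B) = -189*((6 + ((5 + 4) - 2)**2 - 11*((5 + 4) - 2)) - 194/3) = -189*((6 + (9 - 2)**2 - 11*(9 - 2)) - 194/3) = -189*((6 + 7**2 - 11*7) - 194/3) = -189*((6 + 49 - 77) - 194/3) = -189*(-22 - 194/3) = -189*(-260/3) = 16380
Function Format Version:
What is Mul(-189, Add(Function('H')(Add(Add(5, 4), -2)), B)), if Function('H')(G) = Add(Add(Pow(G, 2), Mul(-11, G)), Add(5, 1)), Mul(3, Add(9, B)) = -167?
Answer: 16380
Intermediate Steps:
B = Rational(-194, 3) (B = Add(-9, Mul(Rational(1, 3), -167)) = Add(-9, Rational(-167, 3)) = Rational(-194, 3) ≈ -64.667)
Function('H')(G) = Add(6, Pow(G, 2), Mul(-11, G)) (Function('H')(G) = Add(Add(Pow(G, 2), Mul(-11, G)), 6) = Add(6, Pow(G, 2), Mul(-11, G)))
Mul(-189, Add(Function('H')(Add(Add(5, 4), -2)), B)) = Mul(-189, Add(Add(6, Pow(Add(Add(5, 4), -2), 2), Mul(-11, Add(Add(5, 4), -2))), Rational(-194, 3))) = Mul(-189, Add(Add(6, Pow(Add(9, -2), 2), Mul(-11, Add(9, -2))), Rational(-194, 3))) = Mul(-189, Add(Add(6, Pow(7, 2), Mul(-11, 7)), Rational(-194, 3))) = Mul(-189, Add(Add(6, 49, -77), Rational(-194, 3))) = Mul(-189, Add(-22, Rational(-194, 3))) = Mul(-189, Rational(-260, 3)) = 16380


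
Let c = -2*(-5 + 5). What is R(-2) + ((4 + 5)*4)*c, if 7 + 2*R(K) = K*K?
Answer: -3/2 ≈ -1.5000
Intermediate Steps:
R(K) = -7/2 + K²/2 (R(K) = -7/2 + (K*K)/2 = -7/2 + K²/2)
c = 0 (c = -2*0 = 0)
R(-2) + ((4 + 5)*4)*c = (-7/2 + (½)*(-2)²) + ((4 + 5)*4)*0 = (-7/2 + (½)*4) + (9*4)*0 = (-7/2 + 2) + 36*0 = -3/2 + 0 = -3/2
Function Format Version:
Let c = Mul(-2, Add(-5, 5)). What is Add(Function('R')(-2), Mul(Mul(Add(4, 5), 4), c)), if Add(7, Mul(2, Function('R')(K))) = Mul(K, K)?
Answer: Rational(-3, 2) ≈ -1.5000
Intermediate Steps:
Function('R')(K) = Add(Rational(-7, 2), Mul(Rational(1, 2), Pow(K, 2))) (Function('R')(K) = Add(Rational(-7, 2), Mul(Rational(1, 2), Mul(K, K))) = Add(Rational(-7, 2), Mul(Rational(1, 2), Pow(K, 2))))
c = 0 (c = Mul(-2, 0) = 0)
Add(Function('R')(-2), Mul(Mul(Add(4, 5), 4), c)) = Add(Add(Rational(-7, 2), Mul(Rational(1, 2), Pow(-2, 2))), Mul(Mul(Add(4, 5), 4), 0)) = Add(Add(Rational(-7, 2), Mul(Rational(1, 2), 4)), Mul(Mul(9, 4), 0)) = Add(Add(Rational(-7, 2), 2), Mul(36, 0)) = Add(Rational(-3, 2), 0) = Rational(-3, 2)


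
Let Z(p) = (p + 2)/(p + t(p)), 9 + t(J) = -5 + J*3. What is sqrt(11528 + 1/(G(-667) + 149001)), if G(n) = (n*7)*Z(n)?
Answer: sqrt(1812487233438300536906)/396515797 ≈ 107.37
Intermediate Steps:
t(J) = -14 + 3*J (t(J) = -9 + (-5 + J*3) = -9 + (-5 + 3*J) = -14 + 3*J)
Z(p) = (2 + p)/(-14 + 4*p) (Z(p) = (p + 2)/(p + (-14 + 3*p)) = (2 + p)/(-14 + 4*p))
G(n) = 7*n*(2 + n)/(2*(-7 + 2*n)) (G(n) = (n*7)*((2 + n)/(2*(-7 + 2*n))) = (7*n)*((2 + n)/(2*(-7 + 2*n))) = 7*n*(2 + n)/(2*(-7 + 2*n)))
sqrt(11528 + 1/(G(-667) + 149001)) = sqrt(11528 + 1/((7/2)*(-667)*(2 - 667)/(-7 + 2*(-667)) + 149001)) = sqrt(11528 + 1/((7/2)*(-667)*(-665)/(-7 - 1334) + 149001)) = sqrt(11528 + 1/((7/2)*(-667)*(-665)/(-1341) + 149001)) = sqrt(11528 + 1/((7/2)*(-667)*(-1/1341)*(-665) + 149001)) = sqrt(11528 + 1/(-3104885/2682 + 149001)) = sqrt(11528 + 1/(396515797/2682)) = sqrt(11528 + 2682/396515797) = sqrt(4571034110498/396515797) = sqrt(1812487233438300536906)/396515797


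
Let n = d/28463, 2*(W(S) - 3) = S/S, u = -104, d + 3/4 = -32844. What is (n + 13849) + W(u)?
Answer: 1577003451/113852 ≈ 13851.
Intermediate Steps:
d = -131379/4 (d = -¾ - 32844 = -131379/4 ≈ -32845.)
W(S) = 7/2 (W(S) = 3 + (S/S)/2 = 3 + (½)*1 = 3 + ½ = 7/2)
n = -131379/113852 (n = -131379/4/28463 = -131379/4*1/28463 = -131379/113852 ≈ -1.1539)
(n + 13849) + W(u) = (-131379/113852 + 13849) + 7/2 = 1576604969/113852 + 7/2 = 1577003451/113852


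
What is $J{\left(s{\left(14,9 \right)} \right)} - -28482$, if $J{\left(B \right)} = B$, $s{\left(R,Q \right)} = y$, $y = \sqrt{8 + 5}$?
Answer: $28482 + \sqrt{13} \approx 28486.0$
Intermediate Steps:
$y = \sqrt{13} \approx 3.6056$
$s{\left(R,Q \right)} = \sqrt{13}$
$J{\left(s{\left(14,9 \right)} \right)} - -28482 = \sqrt{13} - -28482 = \sqrt{13} + 28482 = 28482 + \sqrt{13}$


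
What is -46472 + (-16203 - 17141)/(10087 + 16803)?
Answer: -624832712/13445 ≈ -46473.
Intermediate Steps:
-46472 + (-16203 - 17141)/(10087 + 16803) = -46472 - 33344/26890 = -46472 - 33344*1/26890 = -46472 - 16672/13445 = -624832712/13445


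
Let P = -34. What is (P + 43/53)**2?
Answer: 3094081/2809 ≈ 1101.5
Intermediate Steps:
(P + 43/53)**2 = (-34 + 43/53)**2 = (-1759/53)**2 = 3094081/2809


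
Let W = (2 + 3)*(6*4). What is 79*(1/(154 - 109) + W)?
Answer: 426679/45 ≈ 9481.8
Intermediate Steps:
W = 120 (W = 5*24 = 120)
79*(1/(154 - 109) + W) = 79*(1/(154 - 109) + 120) = 79*(1/45 + 120) = 79*(5401/45) = 426679/45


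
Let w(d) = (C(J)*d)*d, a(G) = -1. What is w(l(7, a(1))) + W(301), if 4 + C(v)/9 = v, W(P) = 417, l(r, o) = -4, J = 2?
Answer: 129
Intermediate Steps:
C(v) = -36 + 9*v
w(d) = -18*d² (w(d) = ((-36 + 9*2)*d)*d = ((-36 + 18)*d)*d = (-18*d)*d = -18*d²)
w(l(7, a(1))) + W(301) = -18*(-4)² + 417 = -18*16 + 417 = -288 + 417 = 129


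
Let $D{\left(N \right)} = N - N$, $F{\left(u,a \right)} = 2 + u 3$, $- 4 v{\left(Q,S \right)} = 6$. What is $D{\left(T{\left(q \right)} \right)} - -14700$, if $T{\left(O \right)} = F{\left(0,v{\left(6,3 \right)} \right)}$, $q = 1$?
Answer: $14700$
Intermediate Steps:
$v{\left(Q,S \right)} = - \frac{3}{2}$ ($v{\left(Q,S \right)} = \left(- \frac{1}{4}\right) 6 = - \frac{3}{2}$)
$F{\left(u,a \right)} = 2 + 3 u$
$T{\left(O \right)} = 2$ ($T{\left(O \right)} = 2 + 3 \cdot 0 = 2 + 0 = 2$)
$D{\left(N \right)} = 0$
$D{\left(T{\left(q \right)} \right)} - -14700 = 0 - -14700 = 0 + 14700 = 14700$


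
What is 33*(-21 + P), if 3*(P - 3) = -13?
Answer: -737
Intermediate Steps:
P = -4/3 (P = 3 + (⅓)*(-13) = 3 - 13/3 = -4/3 ≈ -1.3333)
33*(-21 + P) = 33*(-21 - 4/3) = 33*(-67/3) = -737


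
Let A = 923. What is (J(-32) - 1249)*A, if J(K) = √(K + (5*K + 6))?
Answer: -1152827 + 923*I*√186 ≈ -1.1528e+6 + 12588.0*I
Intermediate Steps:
J(K) = √(6 + 6*K) (J(K) = √(K + (6 + 5*K)) = √(6 + 6*K))
(J(-32) - 1249)*A = (√(6 + 6*(-32)) - 1249)*923 = (√(6 - 192) - 1249)*923 = (√(-186) - 1249)*923 = (I*√186 - 1249)*923 = (-1249 + I*√186)*923 = -1152827 + 923*I*√186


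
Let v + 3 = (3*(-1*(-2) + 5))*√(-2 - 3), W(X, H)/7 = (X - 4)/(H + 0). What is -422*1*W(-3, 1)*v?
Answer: -62034 + 434238*I*√5 ≈ -62034.0 + 9.7099e+5*I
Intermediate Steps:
W(X, H) = 7*(-4 + X)/H (W(X, H) = 7*((X - 4)/(H + 0)) = 7*((-4 + X)/H) = 7*(-4 + X)/H)
v = -3 + 21*I*√5 (v = -3 + (3*(-1*(-2) + 5))*√(-2 - 3) = -3 + (3*(2 + 5))*√(-5) = -3 + (3*7)*(I*√5) = -3 + 21*(I*√5) = -3 + 21*I*√5 ≈ -3.0 + 46.957*I)
-422*1*W(-3, 1)*v = -422*1*(7*(-4 - 3)/1)*(-3 + 21*I*√5) = -422*1*(7*1*(-7))*(-3 + 21*I*√5) = -422*1*(-49)*(-3 + 21*I*√5) = -(-20678)*(-3 + 21*I*√5) = -422*(147 - 1029*I*√5) = -62034 + 434238*I*√5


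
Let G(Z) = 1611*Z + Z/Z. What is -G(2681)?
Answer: -4319092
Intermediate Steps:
G(Z) = 1 + 1611*Z (G(Z) = 1611*Z + 1 = 1 + 1611*Z)
-G(2681) = -(1 + 1611*2681) = -(1 + 4319091) = -1*4319092 = -4319092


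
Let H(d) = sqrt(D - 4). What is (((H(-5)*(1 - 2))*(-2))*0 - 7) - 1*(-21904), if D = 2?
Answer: 21897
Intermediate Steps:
H(d) = I*sqrt(2) (H(d) = sqrt(2 - 4) = sqrt(-2) = I*sqrt(2))
(((H(-5)*(1 - 2))*(-2))*0 - 7) - 1*(-21904) = ((((I*sqrt(2))*(1 - 2))*(-2))*0 - 7) - 1*(-21904) = ((((I*sqrt(2))*(-1))*(-2))*0 - 7) + 21904 = ((-I*sqrt(2)*(-2))*0 - 7) + 21904 = ((2*I*sqrt(2))*0 - 7) + 21904 = (0 - 7) + 21904 = -7 + 21904 = 21897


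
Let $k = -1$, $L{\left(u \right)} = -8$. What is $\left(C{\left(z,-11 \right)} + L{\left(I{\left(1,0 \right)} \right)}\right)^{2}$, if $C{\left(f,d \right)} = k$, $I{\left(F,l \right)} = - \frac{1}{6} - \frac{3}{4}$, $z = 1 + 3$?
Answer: $81$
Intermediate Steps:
$z = 4$
$I{\left(F,l \right)} = - \frac{11}{12}$ ($I{\left(F,l \right)} = \left(-1\right) \frac{1}{6} - \frac{3}{4} = - \frac{1}{6} - \frac{3}{4} = - \frac{11}{12}$)
$C{\left(f,d \right)} = -1$
$\left(C{\left(z,-11 \right)} + L{\left(I{\left(1,0 \right)} \right)}\right)^{2} = \left(-1 - 8\right)^{2} = \left(-9\right)^{2} = 81$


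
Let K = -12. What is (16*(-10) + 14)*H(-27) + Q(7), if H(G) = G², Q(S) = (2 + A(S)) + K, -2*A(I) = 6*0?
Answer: -106444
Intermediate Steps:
A(I) = 0 (A(I) = -3*0 = -½*0 = 0)
Q(S) = -10 (Q(S) = (2 + 0) - 12 = 2 - 12 = -10)
(16*(-10) + 14)*H(-27) + Q(7) = (16*(-10) + 14)*(-27)² - 10 = (-160 + 14)*729 - 10 = -146*729 - 10 = -106434 - 10 = -106444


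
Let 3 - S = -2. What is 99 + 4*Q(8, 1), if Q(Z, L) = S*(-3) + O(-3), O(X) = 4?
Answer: 55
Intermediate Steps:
S = 5 (S = 3 - 1*(-2) = 3 + 2 = 5)
Q(Z, L) = -11 (Q(Z, L) = 5*(-3) + 4 = -15 + 4 = -11)
99 + 4*Q(8, 1) = 99 + 4*(-11) = 99 - 44 = 55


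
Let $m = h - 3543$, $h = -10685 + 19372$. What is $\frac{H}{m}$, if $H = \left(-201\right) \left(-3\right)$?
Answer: $\frac{603}{5144} \approx 0.11722$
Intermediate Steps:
$h = 8687$
$m = 5144$ ($m = 8687 - 3543 = 5144$)
$H = 603$
$\frac{H}{m} = \frac{603}{5144}$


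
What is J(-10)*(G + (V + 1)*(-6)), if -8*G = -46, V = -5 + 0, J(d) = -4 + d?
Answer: -833/2 ≈ -416.50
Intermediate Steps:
V = -5
G = 23/4 (G = -⅛*(-46) = 23/4 ≈ 5.7500)
J(-10)*(G + (V + 1)*(-6)) = (-4 - 10)*(23/4 + (-5 + 1)*(-6)) = -14*(23/4 - 4*(-6)) = -14*(23/4 + 24) = -14*119/4 = -833/2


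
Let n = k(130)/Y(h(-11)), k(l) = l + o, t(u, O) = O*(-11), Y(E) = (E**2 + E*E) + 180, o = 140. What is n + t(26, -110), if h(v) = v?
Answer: 255445/211 ≈ 1210.6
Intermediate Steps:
Y(E) = 180 + 2*E**2 (Y(E) = (E**2 + E**2) + 180 = 2*E**2 + 180 = 180 + 2*E**2)
t(u, O) = -11*O
k(l) = 140 + l (k(l) = l + 140 = 140 + l)
n = 135/211 (n = (140 + 130)/(180 + 2*(-11)**2) = 270/(180 + 2*121) = 270/(180 + 242) = 270/422 = 270*(1/422) = 135/211 ≈ 0.63981)
n + t(26, -110) = 135/211 - 11*(-110) = 135/211 + 1210 = 255445/211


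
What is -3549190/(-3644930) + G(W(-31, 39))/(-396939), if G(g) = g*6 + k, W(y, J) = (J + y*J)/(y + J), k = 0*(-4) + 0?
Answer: 94134023699/96454324618 ≈ 0.97594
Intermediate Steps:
k = 0 (k = 0 + 0 = 0)
W(y, J) = (J + J*y)/(J + y)
G(g) = 6*g (G(g) = g*6 + 0 = 6*g + 0 = 6*g)
-3549190/(-3644930) + G(W(-31, 39))/(-396939) = -3549190/(-3644930) + (6*(39*(1 - 31)/(39 - 31)))/(-396939) = -3549190*(-1/3644930) + (6*(39*(-30)/8))*(-1/396939) = 354919/364493 + (6*(39*(1/8)*(-30)))*(-1/396939) = 354919/364493 + (6*(-585/4))*(-1/396939) = 354919/364493 - 1755/2*(-1/396939) = 354919/364493 + 585/264626 = 94134023699/96454324618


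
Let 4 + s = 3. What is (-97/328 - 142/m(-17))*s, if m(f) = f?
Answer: -44927/5576 ≈ -8.0572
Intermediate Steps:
s = -1 (s = -4 + 3 = -1)
(-97/328 - 142/m(-17))*s = (-97/328 - 142/(-17))*(-1) = (-97*1/328 - 142*(-1/17))*(-1) = (-97/328 + 142/17)*(-1) = (44927/5576)*(-1) = -44927/5576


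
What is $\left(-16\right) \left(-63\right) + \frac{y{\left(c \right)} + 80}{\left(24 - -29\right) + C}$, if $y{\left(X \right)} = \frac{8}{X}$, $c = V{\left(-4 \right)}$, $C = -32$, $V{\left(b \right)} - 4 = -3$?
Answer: $\frac{21256}{21} \approx 1012.2$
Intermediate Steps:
$V{\left(b \right)} = 1$ ($V{\left(b \right)} = 4 - 3 = 1$)
$c = 1$
$\left(-16\right) \left(-63\right) + \frac{y{\left(c \right)} + 80}{\left(24 - -29\right) + C} = \left(-16\right) \left(-63\right) + \frac{\frac{8}{1} + 80}{\left(24 - -29\right) - 32} = 1008 + \frac{8 \cdot 1 + 80}{\left(24 + 29\right) - 32} = 1008 + \frac{8 + 80}{53 - 32} = 1008 + \frac{88}{21} = \frac{21256}{21}$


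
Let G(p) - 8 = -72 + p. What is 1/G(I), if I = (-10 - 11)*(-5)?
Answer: 1/41 ≈ 0.024390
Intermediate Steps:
I = 105 (I = -21*(-5) = 105)
G(p) = -64 + p (G(p) = 8 + (-72 + p) = -64 + p)
1/G(I) = 1/(-64 + 105) = 1/41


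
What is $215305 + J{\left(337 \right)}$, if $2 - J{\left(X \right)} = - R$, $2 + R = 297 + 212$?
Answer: $215814$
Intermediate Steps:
$R = 507$ ($R = -2 + \left(297 + 212\right) = -2 + 509 = 507$)
$J{\left(X \right)} = 509$ ($J{\left(X \right)} = 2 - \left(-1\right) 507 = 2 - -507 = 2 + 507 = 509$)
$215305 + J{\left(337 \right)} = 215305 + 509 = 215814$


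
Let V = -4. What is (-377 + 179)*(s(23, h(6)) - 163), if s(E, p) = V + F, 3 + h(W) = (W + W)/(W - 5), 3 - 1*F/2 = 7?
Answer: 34650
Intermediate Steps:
F = -8 (F = 6 - 2*7 = 6 - 14 = -8)
h(W) = -3 + 2*W/(-5 + W) (h(W) = -3 + (W + W)/(W - 5) = -3 + (2*W)/(-5 + W) = -3 + 2*W/(-5 + W))
s(E, p) = -12 (s(E, p) = -4 - 8 = -12)
(-377 + 179)*(s(23, h(6)) - 163) = (-377 + 179)*(-12 - 163) = -198*(-175) = 34650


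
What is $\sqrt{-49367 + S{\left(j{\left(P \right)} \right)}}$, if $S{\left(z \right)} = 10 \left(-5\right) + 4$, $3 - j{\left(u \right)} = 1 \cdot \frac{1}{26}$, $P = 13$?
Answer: $i \sqrt{49413} \approx 222.29 i$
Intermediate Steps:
$j{\left(u \right)} = \frac{77}{26}$ ($j{\left(u \right)} = 3 - 1 \cdot \frac{1}{26} = 3 - \frac{1}{26} = \frac{77}{26}$)
$S{\left(z \right)} = -46$ ($S{\left(z \right)} = -50 + 4 = -46$)
$\sqrt{-49367 + S{\left(j{\left(P \right)} \right)}} = \sqrt{-49367 - 46} = \sqrt{-49413} = i \sqrt{49413}$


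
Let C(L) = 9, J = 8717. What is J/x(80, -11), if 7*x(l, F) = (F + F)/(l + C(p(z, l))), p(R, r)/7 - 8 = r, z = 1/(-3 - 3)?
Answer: -5430691/22 ≈ -2.4685e+5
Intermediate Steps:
z = -⅙ (z = 1/(-6) = -⅙ ≈ -0.16667)
p(R, r) = 56 + 7*r
x(l, F) = 2*F/(7*(9 + l)) (x(l, F) = ((F + F)/(l + 9))/7 = ((2*F)/(9 + l))/7 = (2*F/(9 + l))/7 = 2*F/(7*(9 + l)))
J/x(80, -11) = 8717/(((2/7)*(-11)/(9 + 80))) = 8717/(((2/7)*(-11)/89)) = 8717/(((2/7)*(-11)*(1/89))) = 8717/(-22/623) = 8717*(-623/22) = -5430691/22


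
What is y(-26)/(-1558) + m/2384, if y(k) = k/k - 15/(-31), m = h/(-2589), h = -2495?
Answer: -81708293/149051878224 ≈ -0.00054819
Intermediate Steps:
m = 2495/2589 (m = -2495/(-2589) = -2495*(-1/2589) = 2495/2589 ≈ 0.96369)
y(k) = 46/31 (y(k) = 1 - 15*(-1/31) = 1 + 15/31 = 46/31)
y(-26)/(-1558) + m/2384 = (46/31)/(-1558) + (2495/2589)/2384 = (46/31)*(-1/1558) + (2495/2589)*(1/2384) = -23/24149 + 2495/6172176 = -81708293/149051878224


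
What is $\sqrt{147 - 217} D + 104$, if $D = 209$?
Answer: $104 + 209 i \sqrt{70} \approx 104.0 + 1748.6 i$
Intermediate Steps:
$\sqrt{147 - 217} D + 104 = \sqrt{147 - 217} \cdot 209 + 104 = \sqrt{-70} \cdot 209 + 104 = i \sqrt{70} \cdot 209 + 104 = 209 i \sqrt{70} + 104 = 104 + 209 i \sqrt{70}$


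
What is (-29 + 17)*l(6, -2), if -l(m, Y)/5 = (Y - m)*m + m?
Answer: -2520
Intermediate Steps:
l(m, Y) = -5*m - 5*m*(Y - m) (l(m, Y) = -5*((Y - m)*m + m) = -5*(m*(Y - m) + m) = -5*(m + m*(Y - m)) = -5*m - 5*m*(Y - m))
(-29 + 17)*l(6, -2) = (-29 + 17)*(5*6*(-1 + 6 - 1*(-2))) = -60*6*(-1 + 6 + 2) = -60*6*7 = -12*210 = -2520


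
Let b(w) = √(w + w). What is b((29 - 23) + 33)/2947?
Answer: √78/2947 ≈ 0.0029969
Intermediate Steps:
b(w) = √2*√w (b(w) = √(2*w) = √2*√w)
b((29 - 23) + 33)/2947 = (√2*√((29 - 23) + 33))/2947 = (√2*√(6 + 33))*(1/2947) = (√2*√39)*(1/2947) = √78*(1/2947) = √78/2947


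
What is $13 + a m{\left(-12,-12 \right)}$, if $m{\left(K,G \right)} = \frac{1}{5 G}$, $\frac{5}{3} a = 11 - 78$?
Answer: $\frac{1367}{100} \approx 13.67$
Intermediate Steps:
$a = - \frac{201}{5}$ ($a = \frac{3 \left(11 - 78\right)}{5} = \frac{3}{5} \left(-67\right) = - \frac{201}{5} \approx -40.2$)
$m{\left(K,G \right)} = \frac{1}{5 G}$
$13 + a m{\left(-12,-12 \right)} = 13 - \frac{201 \frac{1}{5 \left(-12\right)}}{5} = 13 - \frac{201 \cdot \frac{1}{5} \left(- \frac{1}{12}\right)}{5} = 13 - - \frac{67}{100} = 13 + \frac{67}{100} = \frac{1367}{100}$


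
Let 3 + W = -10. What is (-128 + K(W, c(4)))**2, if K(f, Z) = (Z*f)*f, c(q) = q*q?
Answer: 6635776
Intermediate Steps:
W = -13 (W = -3 - 10 = -13)
c(q) = q**2
K(f, Z) = Z*f**2
(-128 + K(W, c(4)))**2 = (-128 + 4**2*(-13)**2)**2 = (-128 + 16*169)**2 = (-128 + 2704)**2 = 2576**2 = 6635776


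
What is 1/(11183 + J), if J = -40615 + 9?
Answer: -1/29423 ≈ -3.3987e-5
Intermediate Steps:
J = -40606
1/(11183 + J) = 1/(11183 - 40606) = 1/(-29423) = -1/29423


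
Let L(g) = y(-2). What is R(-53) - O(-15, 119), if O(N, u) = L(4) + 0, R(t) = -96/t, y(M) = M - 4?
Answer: 414/53 ≈ 7.8113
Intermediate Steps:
y(M) = -4 + M
L(g) = -6 (L(g) = -4 - 2 = -6)
O(N, u) = -6 (O(N, u) = -6 + 0 = -6)
R(-53) - O(-15, 119) = -96/(-53) - 1*(-6) = -96*(-1/53) + 6 = 96/53 + 6 = 414/53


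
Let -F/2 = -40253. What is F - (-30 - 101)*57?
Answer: 87973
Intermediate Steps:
F = 80506 (F = -2*(-40253) = 80506)
F - (-30 - 101)*57 = 80506 - (-30 - 101)*57 = 80506 - (-131)*57 = 80506 - 1*(-7467) = 80506 + 7467 = 87973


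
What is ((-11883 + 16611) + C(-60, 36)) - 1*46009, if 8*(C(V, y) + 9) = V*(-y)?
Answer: -41020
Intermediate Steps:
C(V, y) = -9 - V*y/8 (C(V, y) = -9 + (V*(-y))/8 = -9 + (-V*y)/8 = -9 - V*y/8)
((-11883 + 16611) + C(-60, 36)) - 1*46009 = ((-11883 + 16611) + (-9 - ⅛*(-60)*36)) - 1*46009 = (4728 + (-9 + 270)) - 46009 = (4728 + 261) - 46009 = 4989 - 46009 = -41020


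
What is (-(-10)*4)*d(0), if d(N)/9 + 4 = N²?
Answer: -1440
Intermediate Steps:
d(N) = -36 + 9*N²
(-(-10)*4)*d(0) = (-(-10)*4)*(-36 + 9*0²) = (-5*(-8))*(-36 + 9*0) = 40*(-36 + 0) = 40*(-36) = -1440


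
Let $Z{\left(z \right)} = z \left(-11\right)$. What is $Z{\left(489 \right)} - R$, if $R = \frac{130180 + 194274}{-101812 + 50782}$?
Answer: $- \frac{137082958}{25515} \approx -5372.6$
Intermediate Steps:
$Z{\left(z \right)} = - 11 z$
$R = - \frac{162227}{25515}$ ($R = \frac{324454}{-51030} = 324454 \left(- \frac{1}{51030}\right) = - \frac{162227}{25515} \approx -6.3581$)
$Z{\left(489 \right)} - R = \left(-11\right) 489 - - \frac{162227}{25515} = -5379 + \frac{162227}{25515} = - \frac{137082958}{25515}$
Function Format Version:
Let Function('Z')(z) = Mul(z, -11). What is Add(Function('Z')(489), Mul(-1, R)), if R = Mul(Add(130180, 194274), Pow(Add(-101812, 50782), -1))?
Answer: Rational(-137082958, 25515) ≈ -5372.6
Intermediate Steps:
Function('Z')(z) = Mul(-11, z)
R = Rational(-162227, 25515) (R = Mul(324454, Pow(-51030, -1)) = Mul(324454, Rational(-1, 51030)) = Rational(-162227, 25515) ≈ -6.3581)
Add(Function('Z')(489), Mul(-1, R)) = Add(Mul(-11, 489), Mul(-1, Rational(-162227, 25515))) = Add(-5379, Rational(162227, 25515)) = Rational(-137082958, 25515)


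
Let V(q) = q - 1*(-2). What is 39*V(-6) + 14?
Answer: -142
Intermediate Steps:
V(q) = 2 + q (V(q) = q + 2 = 2 + q)
39*V(-6) + 14 = 39*(2 - 6) + 14 = 39*(-4) + 14 = -156 + 14 = -142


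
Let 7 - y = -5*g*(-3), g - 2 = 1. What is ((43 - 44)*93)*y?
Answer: 3534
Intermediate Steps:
g = 3 (g = 2 + 1 = 3)
y = -38 (y = 7 - (-5*3)*(-3) = 7 - (-15)*(-3) = 7 - 1*45 = 7 - 45 = -38)
((43 - 44)*93)*y = ((43 - 44)*93)*(-38) = -1*93*(-38) = -93*(-38) = 3534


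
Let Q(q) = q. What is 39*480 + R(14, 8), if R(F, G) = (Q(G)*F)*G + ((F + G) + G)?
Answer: 19646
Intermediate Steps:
R(F, G) = F + 2*G + F*G**2 (R(F, G) = (G*F)*G + ((F + G) + G) = (F*G)*G + (F + 2*G) = F*G**2 + (F + 2*G) = F + 2*G + F*G**2)
39*480 + R(14, 8) = 39*480 + (14 + 2*8 + 14*8**2) = 18720 + (14 + 16 + 14*64) = 18720 + (14 + 16 + 896) = 18720 + 926 = 19646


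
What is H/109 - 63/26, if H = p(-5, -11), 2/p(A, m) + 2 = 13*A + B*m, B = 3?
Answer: -85844/35425 ≈ -2.4233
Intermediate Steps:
p(A, m) = 2/(-2 + 3*m + 13*A) (p(A, m) = 2/(-2 + (13*A + 3*m)) = 2/(-2 + (3*m + 13*A)) = 2/(-2 + 3*m + 13*A))
H = -1/50 (H = 2/(-2 + 3*(-11) + 13*(-5)) = 2/(-2 - 33 - 65) = 2/(-100) = 2*(-1/100) = -1/50 ≈ -0.020000)
H/109 - 63/26 = -1/50/109 - 63/26 = -1/50*1/109 - 63*1/26 = -1/5450 - 63/26 = -85844/35425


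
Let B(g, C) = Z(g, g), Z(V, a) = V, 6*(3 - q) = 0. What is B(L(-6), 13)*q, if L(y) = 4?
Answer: 12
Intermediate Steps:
q = 3 (q = 3 - 1/6*0 = 3 + 0 = 3)
B(g, C) = g
B(L(-6), 13)*q = 4*3 = 12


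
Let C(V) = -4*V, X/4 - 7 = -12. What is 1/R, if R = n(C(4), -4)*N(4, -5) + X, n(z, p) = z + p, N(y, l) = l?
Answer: 1/80 ≈ 0.012500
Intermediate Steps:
X = -20 (X = 28 + 4*(-12) = 28 - 48 = -20)
n(z, p) = p + z
R = 80 (R = (-4 - 4*4)*(-5) - 20 = (-4 - 16)*(-5) - 20 = -20*(-5) - 20 = 100 - 20 = 80)
1/R = 1/80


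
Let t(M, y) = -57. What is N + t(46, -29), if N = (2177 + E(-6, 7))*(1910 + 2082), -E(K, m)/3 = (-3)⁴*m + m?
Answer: 1816303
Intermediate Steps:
E(K, m) = -246*m (E(K, m) = -3*((-3)⁴*m + m) = -3*(81*m + m) = -246*m)
N = 1816360 (N = (2177 - 246*7)*(1910 + 2082) = (2177 - 1722)*3992 = 455*3992 = 1816360)
N + t(46, -29) = 1816360 - 57 = 1816303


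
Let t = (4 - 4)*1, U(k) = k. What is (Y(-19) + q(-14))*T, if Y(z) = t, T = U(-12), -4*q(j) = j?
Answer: -42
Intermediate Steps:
q(j) = -j/4
T = -12
t = 0 (t = 0*1 = 0)
Y(z) = 0
(Y(-19) + q(-14))*T = (0 - 1/4*(-14))*(-12) = (0 + 7/2)*(-12) = (7/2)*(-12) = -42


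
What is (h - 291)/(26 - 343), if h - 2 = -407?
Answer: 696/317 ≈ 2.1956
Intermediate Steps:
h = -405 (h = 2 - 407 = -405)
(h - 291)/(26 - 343) = (-405 - 291)/(26 - 343) = -696/(-317) = -696*(-1/317) = 696/317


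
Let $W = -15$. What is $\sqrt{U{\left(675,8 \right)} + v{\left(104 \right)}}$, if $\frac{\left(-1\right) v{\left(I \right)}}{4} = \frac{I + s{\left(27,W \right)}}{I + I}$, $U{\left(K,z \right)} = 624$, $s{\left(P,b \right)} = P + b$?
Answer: $\frac{\sqrt{105079}}{13} \approx 24.935$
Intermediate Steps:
$v{\left(I \right)} = - \frac{2 \left(12 + I\right)}{I}$ ($v{\left(I \right)} = - 4 \frac{I + \left(27 - 15\right)}{I + I} = - 4 \frac{I + 12}{2 I} = - 4 \left(12 + I\right) \frac{1}{2 I} = - 4 \frac{12 + I}{2 I} = - \frac{2 \left(12 + I\right)}{I}$)
$\sqrt{U{\left(675,8 \right)} + v{\left(104 \right)}} = \sqrt{624 - \left(2 + \frac{24}{104}\right)} = \sqrt{624 - \frac{29}{13}} = \sqrt{\frac{8083}{13}} = \frac{\sqrt{105079}}{13}$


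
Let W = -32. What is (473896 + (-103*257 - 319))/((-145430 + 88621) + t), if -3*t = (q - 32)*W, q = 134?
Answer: -447106/55721 ≈ -8.0240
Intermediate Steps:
t = 1088 (t = -(134 - 32)*(-32)/3 = -34*(-32) = -⅓*(-3264) = 1088)
(473896 + (-103*257 - 319))/((-145430 + 88621) + t) = (473896 + (-103*257 - 319))/((-145430 + 88621) + 1088) = (473896 + (-26471 - 319))/(-56809 + 1088) = (473896 - 26790)/(-55721) = 447106*(-1/55721) = -447106/55721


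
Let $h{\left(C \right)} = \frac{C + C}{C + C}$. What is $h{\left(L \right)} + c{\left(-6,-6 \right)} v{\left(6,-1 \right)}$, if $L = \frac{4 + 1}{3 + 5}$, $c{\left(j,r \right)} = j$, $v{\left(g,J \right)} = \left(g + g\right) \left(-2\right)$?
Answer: $145$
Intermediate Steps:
$v{\left(g,J \right)} = - 4 g$ ($v{\left(g,J \right)} = 2 g \left(-2\right) = - 4 g$)
$L = \frac{5}{8} \approx 0.625$
$h{\left(C \right)} = 1$ ($h{\left(C \right)} = \frac{2 C}{2 C} = 2 C \frac{1}{2 C} = 1$)
$h{\left(L \right)} + c{\left(-6,-6 \right)} v{\left(6,-1 \right)} = 1 - 6 \left(\left(-4\right) 6\right) = 1 - -144 = 1 + 144 = 145$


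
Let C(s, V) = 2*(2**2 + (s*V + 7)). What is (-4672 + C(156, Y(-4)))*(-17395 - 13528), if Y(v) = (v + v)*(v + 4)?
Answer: 143791950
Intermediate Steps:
Y(v) = 2*v*(4 + v) (Y(v) = (2*v)*(4 + v) = 2*v*(4 + v))
C(s, V) = 22 + 2*V*s (C(s, V) = 2*(4 + (V*s + 7)) = 2*(4 + (7 + V*s)) = 2*(11 + V*s) = 22 + 2*V*s)
(-4672 + C(156, Y(-4)))*(-17395 - 13528) = (-4672 + (22 + 2*(2*(-4)*(4 - 4))*156))*(-17395 - 13528) = (-4672 + (22 + 2*(2*(-4)*0)*156))*(-30923) = (-4672 + (22 + 2*0*156))*(-30923) = (-4672 + (22 + 0))*(-30923) = (-4672 + 22)*(-30923) = -4650*(-30923) = 143791950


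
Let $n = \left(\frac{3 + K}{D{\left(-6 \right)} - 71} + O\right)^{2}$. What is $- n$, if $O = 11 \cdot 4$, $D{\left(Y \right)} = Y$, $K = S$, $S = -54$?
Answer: $- \frac{11826721}{5929} \approx -1994.7$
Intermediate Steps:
$K = -54$
$O = 44$
$n = \frac{11826721}{5929}$ ($n = \left(\frac{3 - 54}{-6 - 71} + 44\right)^{2} = \left(- \frac{51}{-77} + 44\right)^{2} = \left(\left(-51\right) \left(- \frac{1}{77}\right) + 44\right)^{2} = \left(\frac{51}{77} + 44\right)^{2} = \left(\frac{3439}{77}\right)^{2} = \frac{11826721}{5929} \approx 1994.7$)
$- n = \left(-1\right) \frac{11826721}{5929} = - \frac{11826721}{5929}$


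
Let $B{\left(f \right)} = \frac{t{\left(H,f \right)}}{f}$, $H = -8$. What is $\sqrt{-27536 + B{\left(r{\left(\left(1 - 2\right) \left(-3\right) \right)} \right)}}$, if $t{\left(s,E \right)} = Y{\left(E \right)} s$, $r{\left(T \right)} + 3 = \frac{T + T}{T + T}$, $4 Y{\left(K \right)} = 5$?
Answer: $3 i \sqrt{3059} \approx 165.92 i$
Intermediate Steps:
$Y{\left(K \right)} = \frac{5}{4}$ ($Y{\left(K \right)} = \frac{1}{4} \cdot 5 = \frac{5}{4}$)
$r{\left(T \right)} = -2$ ($r{\left(T \right)} = -3 + \frac{T + T}{T + T} = -3 + \frac{2 T}{2 T} = -3 + 2 T \frac{1}{2 T} = -3 + 1 = -2$)
$t{\left(s,E \right)} = \frac{5 s}{4}$
$B{\left(f \right)} = - \frac{10}{f}$ ($B{\left(f \right)} = \frac{\frac{5}{4} \left(-8\right)}{f} = - \frac{10}{f}$)
$\sqrt{-27536 + B{\left(r{\left(\left(1 - 2\right) \left(-3\right) \right)} \right)}} = \sqrt{-27536 - \frac{10}{-2}} = \sqrt{-27536 - -5} = \sqrt{-27536 + 5} = \sqrt{-27531} = 3 i \sqrt{3059}$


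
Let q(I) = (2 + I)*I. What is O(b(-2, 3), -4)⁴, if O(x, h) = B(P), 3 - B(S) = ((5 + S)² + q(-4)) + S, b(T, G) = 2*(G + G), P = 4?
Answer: 65610000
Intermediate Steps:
b(T, G) = 4*G (b(T, G) = 2*(2*G) = 4*G)
q(I) = I*(2 + I)
B(S) = -5 - S - (5 + S)² (B(S) = 3 - (((5 + S)² - 4*(2 - 4)) + S) = 3 - (((5 + S)² - 4*(-2)) + S) = 3 - (((5 + S)² + 8) + S) = 3 - ((8 + (5 + S)²) + S) = 3 - (8 + S + (5 + S)²) = 3 + (-8 - S - (5 + S)²) = -5 - S - (5 + S)²)
O(x, h) = -90 (O(x, h) = -5 - 1*4 - (5 + 4)² = -5 - 4 - 1*9² = -5 - 4 - 1*81 = -5 - 4 - 81 = -90)
O(b(-2, 3), -4)⁴ = (-90)⁴ = 65610000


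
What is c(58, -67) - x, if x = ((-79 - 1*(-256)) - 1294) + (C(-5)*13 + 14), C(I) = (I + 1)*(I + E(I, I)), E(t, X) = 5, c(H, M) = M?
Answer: 1036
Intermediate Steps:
C(I) = (1 + I)*(5 + I) (C(I) = (I + 1)*(I + 5) = (1 + I)*(5 + I))
x = -1103 (x = ((-79 - 1*(-256)) - 1294) + ((5 + (-5)**2 + 6*(-5))*13 + 14) = ((-79 + 256) - 1294) + ((5 + 25 - 30)*13 + 14) = (177 - 1294) + (0*13 + 14) = -1117 + (0 + 14) = -1117 + 14 = -1103)
c(58, -67) - x = -67 - 1*(-1103) = -67 + 1103 = 1036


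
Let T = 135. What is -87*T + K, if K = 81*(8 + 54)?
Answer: -6723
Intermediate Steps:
K = 5022 (K = 81*62 = 5022)
-87*T + K = -87*135 + 5022 = -11745 + 5022 = -6723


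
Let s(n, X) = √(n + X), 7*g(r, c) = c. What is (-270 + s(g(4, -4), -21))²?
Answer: (1890 - I*√1057)²/49 ≈ 72878.0 - 2508.0*I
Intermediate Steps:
g(r, c) = c/7
s(n, X) = √(X + n)
(-270 + s(g(4, -4), -21))² = (-270 + √(-21 + (⅐)*(-4)))² = (-270 + √(-21 - 4/7))² = (-270 + √(-151/7))² = (-270 + I*√1057/7)²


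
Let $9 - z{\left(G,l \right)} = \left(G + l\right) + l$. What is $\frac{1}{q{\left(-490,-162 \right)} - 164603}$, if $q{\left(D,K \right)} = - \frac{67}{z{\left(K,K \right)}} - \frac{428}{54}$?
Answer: $- \frac{1485}{244447426} \approx -6.0749 \cdot 10^{-6}$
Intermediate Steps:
$z{\left(G,l \right)} = 9 - G - 2 l$ ($z{\left(G,l \right)} = 9 - \left(\left(G + l\right) + l\right) = 9 - \left(G + 2 l\right) = 9 - G - 2 l$)
$q{\left(D,K \right)} = - \frac{214}{27} - \frac{67}{9 - 3 K}$ ($q{\left(D,K \right)} = - \frac{67}{9 - K - 2 K} - \frac{428}{54} = - \frac{67}{9 - 3 K} - \frac{214}{27} = - \frac{214}{27} - \frac{67}{9 - 3 K}$)
$\frac{1}{q{\left(-490,-162 \right)} - 164603} = \frac{1}{\frac{1245 - -34668}{27 \left(-3 - 162\right)} - 164603} = \frac{1}{\frac{1245 + 34668}{27 \left(-165\right)} - 164603} = \frac{1}{\frac{1}{27} \left(- \frac{1}{165}\right) 35913 - 164603} = \frac{1}{- \frac{11971}{1485} - 164603} = \frac{1}{- \frac{244447426}{1485}} = - \frac{1485}{244447426}$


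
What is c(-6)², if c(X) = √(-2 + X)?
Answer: -8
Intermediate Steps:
c(-6)² = (√(-2 - 6))² = (√(-8))² = (2*I*√2)² = -8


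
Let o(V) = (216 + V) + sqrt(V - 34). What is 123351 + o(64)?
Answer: 123631 + sqrt(30) ≈ 1.2364e+5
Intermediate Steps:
o(V) = 216 + V + sqrt(-34 + V) (o(V) = (216 + V) + sqrt(-34 + V) = 216 + V + sqrt(-34 + V))
123351 + o(64) = 123351 + (216 + 64 + sqrt(-34 + 64)) = 123351 + (216 + 64 + sqrt(30)) = 123351 + (280 + sqrt(30)) = 123631 + sqrt(30)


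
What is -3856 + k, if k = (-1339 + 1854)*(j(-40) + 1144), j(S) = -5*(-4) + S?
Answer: 575004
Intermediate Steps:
j(S) = 20 + S
k = 578860 (k = (-1339 + 1854)*((20 - 40) + 1144) = 515*(-20 + 1144) = 515*1124 = 578860)
-3856 + k = -3856 + 578860 = 575004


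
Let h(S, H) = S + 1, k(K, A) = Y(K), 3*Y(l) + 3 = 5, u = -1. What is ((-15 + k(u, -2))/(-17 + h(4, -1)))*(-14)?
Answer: -301/18 ≈ -16.722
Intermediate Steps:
Y(l) = 2/3 (Y(l) = -1 + (1/3)*5 = -1 + 5/3 = 2/3)
k(K, A) = 2/3
h(S, H) = 1 + S
((-15 + k(u, -2))/(-17 + h(4, -1)))*(-14) = ((-15 + 2/3)/(-17 + (1 + 4)))*(-14) = -43/(3*(-17 + 5))*(-14) = -43/3/(-12)*(-14) = -43/3*(-1/12)*(-14) = (43/36)*(-14) = -301/18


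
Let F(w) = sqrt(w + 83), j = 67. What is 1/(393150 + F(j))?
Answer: 2621/1030446149 - sqrt(6)/30913384470 ≈ 2.5435e-6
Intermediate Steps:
F(w) = sqrt(83 + w)
1/(393150 + F(j)) = 1/(393150 + sqrt(83 + 67)) = 1/(393150 + sqrt(150)) = 1/(393150 + 5*sqrt(6))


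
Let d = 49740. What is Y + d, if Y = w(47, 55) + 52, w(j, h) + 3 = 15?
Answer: 49804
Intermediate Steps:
w(j, h) = 12 (w(j, h) = -3 + 15 = 12)
Y = 64 (Y = 12 + 52 = 64)
Y + d = 64 + 49740 = 49804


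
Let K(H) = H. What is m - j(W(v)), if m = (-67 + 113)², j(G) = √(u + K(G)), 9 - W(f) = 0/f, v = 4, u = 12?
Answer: 2116 - √21 ≈ 2111.4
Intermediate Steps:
W(f) = 9 (W(f) = 9 - 0/f = 9 - 1*0 = 9 + 0 = 9)
j(G) = √(12 + G)
m = 2116 (m = 46² = 2116)
m - j(W(v)) = 2116 - √(12 + 9) = 2116 - √21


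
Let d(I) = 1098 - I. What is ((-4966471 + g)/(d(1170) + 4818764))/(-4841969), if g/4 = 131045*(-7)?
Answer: 8635731/23331957284548 ≈ 3.7012e-7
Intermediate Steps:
g = -3669260 (g = 4*(131045*(-7)) = 4*(-917315) = -3669260)
((-4966471 + g)/(d(1170) + 4818764))/(-4841969) = ((-4966471 - 3669260)/((1098 - 1*1170) + 4818764))/(-4841969) = -8635731/((1098 - 1170) + 4818764)*(-1/4841969) = -8635731/(-72 + 4818764)*(-1/4841969) = -8635731/4818692*(-1/4841969) = 8635731/23331957284548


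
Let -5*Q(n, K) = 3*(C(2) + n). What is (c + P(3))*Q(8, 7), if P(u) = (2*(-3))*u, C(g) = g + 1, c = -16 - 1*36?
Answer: 462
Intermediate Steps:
c = -52 (c = -16 - 36 = -52)
C(g) = 1 + g
P(u) = -6*u
Q(n, K) = -9/5 - 3*n/5 (Q(n, K) = -3*((1 + 2) + n)/5 = -3*(3 + n)/5 = -(9 + 3*n)/5 = -9/5 - 3*n/5)
(c + P(3))*Q(8, 7) = (-52 - 6*3)*(-9/5 - ⅗*8) = (-52 - 18)*(-9/5 - 24/5) = -70*(-33/5) = 462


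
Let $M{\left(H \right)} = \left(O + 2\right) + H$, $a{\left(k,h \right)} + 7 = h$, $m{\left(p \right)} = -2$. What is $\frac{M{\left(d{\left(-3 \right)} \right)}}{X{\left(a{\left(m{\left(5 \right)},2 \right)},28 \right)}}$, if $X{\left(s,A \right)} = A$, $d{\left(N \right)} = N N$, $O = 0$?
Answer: $\frac{11}{28} \approx 0.39286$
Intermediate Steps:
$a{\left(k,h \right)} = -7 + h$
$d{\left(N \right)} = N^{2}$
$M{\left(H \right)} = 2 + H$ ($M{\left(H \right)} = \left(0 + 2\right) + H = 2 + H$)
$\frac{M{\left(d{\left(-3 \right)} \right)}}{X{\left(a{\left(m{\left(5 \right)},2 \right)},28 \right)}} = \frac{2 + \left(-3\right)^{2}}{28} = \left(2 + 9\right) \frac{1}{28} = 11 \cdot \frac{1}{28} = \frac{11}{28}$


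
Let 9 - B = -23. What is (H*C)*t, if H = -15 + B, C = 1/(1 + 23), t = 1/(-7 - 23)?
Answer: -17/720 ≈ -0.023611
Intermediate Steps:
B = 32 (B = 9 - 1*(-23) = 9 + 23 = 32)
t = -1/30 (t = 1/(-30) = -1/30 ≈ -0.033333)
C = 1/24 ≈ 0.041667
H = 17 (H = -15 + 32 = 17)
(H*C)*t = (17*(1/24))*(-1/30) = (17/24)*(-1/30) = -17/720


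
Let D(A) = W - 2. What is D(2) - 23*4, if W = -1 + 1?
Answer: -94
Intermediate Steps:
W = 0
D(A) = -2 (D(A) = 0 - 2 = -2)
D(2) - 23*4 = -2 - 23*4 = -2 - 92 = -94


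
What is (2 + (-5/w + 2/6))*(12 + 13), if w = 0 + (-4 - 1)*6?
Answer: 125/2 ≈ 62.500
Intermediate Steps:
w = -30 (w = 0 - 5*6 = 0 - 30 = -30)
(2 + (-5/w + 2/6))*(12 + 13) = (2 + (-5/(-30) + 2/6))*(12 + 13) = (2 + (-5*(-1/30) + 2*(⅙)))*25 = (2 + (⅙ + ⅓))*25 = (2 + ½)*25 = (5/2)*25 = 125/2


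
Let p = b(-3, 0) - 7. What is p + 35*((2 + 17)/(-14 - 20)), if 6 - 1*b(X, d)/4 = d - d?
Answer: -87/34 ≈ -2.5588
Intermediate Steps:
b(X, d) = 24 (b(X, d) = 24 - 4*(d - d) = 24 - 4*0 = 24 + 0 = 24)
p = 17 (p = 24 - 7 = 17)
p + 35*((2 + 17)/(-14 - 20)) = 17 + 35*((2 + 17)/(-14 - 20)) = 17 + 35*(19/(-34)) = 17 + 35*(19*(-1/34)) = 17 + 35*(-19/34) = 17 - 665/34 = -87/34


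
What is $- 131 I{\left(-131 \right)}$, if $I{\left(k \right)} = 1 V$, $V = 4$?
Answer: $-524$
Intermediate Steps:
$I{\left(k \right)} = 4$ ($I{\left(k \right)} = 1 \cdot 4 = 4$)
$- 131 I{\left(-131 \right)} = \left(-131\right) 4 = -524$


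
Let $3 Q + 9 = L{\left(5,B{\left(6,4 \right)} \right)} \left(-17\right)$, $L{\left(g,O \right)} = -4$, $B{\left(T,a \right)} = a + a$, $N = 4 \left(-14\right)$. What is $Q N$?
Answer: $- \frac{3304}{3} \approx -1101.3$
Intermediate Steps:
$N = -56$
$B{\left(T,a \right)} = 2 a$
$Q = \frac{59}{3}$ ($Q = -3 + \frac{\left(-4\right) \left(-17\right)}{3} = -3 + \frac{1}{3} \cdot 68 = -3 + \frac{68}{3} = \frac{59}{3} \approx 19.667$)
$Q N = \frac{59}{3} \left(-56\right) = - \frac{3304}{3}$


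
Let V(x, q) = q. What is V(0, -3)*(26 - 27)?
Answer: 3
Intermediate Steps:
V(0, -3)*(26 - 27) = -3*(26 - 27) = -3*(-1) = 3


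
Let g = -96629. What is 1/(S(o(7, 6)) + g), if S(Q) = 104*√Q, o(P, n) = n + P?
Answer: -7433/718232541 - 8*√13/718232541 ≈ -1.0389e-5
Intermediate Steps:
o(P, n) = P + n
1/(S(o(7, 6)) + g) = 1/(104*√(7 + 6) - 96629) = 1/(104*√13 - 96629) = 1/(-96629 + 104*√13)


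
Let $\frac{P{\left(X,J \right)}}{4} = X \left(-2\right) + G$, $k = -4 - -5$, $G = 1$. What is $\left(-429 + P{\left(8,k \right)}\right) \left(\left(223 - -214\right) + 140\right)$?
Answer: $-282153$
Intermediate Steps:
$k = 1$ ($k = -4 + 5 = 1$)
$P{\left(X,J \right)} = 4 - 8 X$ ($P{\left(X,J \right)} = 4 \left(X \left(-2\right) + 1\right) = 4 \left(- 2 X + 1\right) = 4 \left(1 - 2 X\right) = 4 - 8 X$)
$\left(-429 + P{\left(8,k \right)}\right) \left(\left(223 - -214\right) + 140\right) = \left(-429 + \left(4 - 64\right)\right) \left(\left(223 - -214\right) + 140\right) = \left(-429 + \left(4 - 64\right)\right) \left(\left(223 + 214\right) + 140\right) = \left(-429 - 60\right) \left(437 + 140\right) = \left(-489\right) 577 = -282153$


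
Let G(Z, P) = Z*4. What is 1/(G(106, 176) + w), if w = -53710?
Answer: -1/53286 ≈ -1.8767e-5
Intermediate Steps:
G(Z, P) = 4*Z
1/(G(106, 176) + w) = 1/(4*106 - 53710) = 1/(424 - 53710) = 1/(-53286) = -1/53286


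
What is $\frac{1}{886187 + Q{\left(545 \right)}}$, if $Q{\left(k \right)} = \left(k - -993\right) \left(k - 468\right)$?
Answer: $\frac{1}{1004613} \approx 9.9541 \cdot 10^{-7}$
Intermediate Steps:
$Q{\left(k \right)} = \left(-468 + k\right) \left(993 + k\right)$ ($Q{\left(k \right)} = \left(k + 993\right) \left(-468 + k\right) = \left(993 + k\right) \left(-468 + k\right) = \left(-468 + k\right) \left(993 + k\right)$)
$\frac{1}{886187 + Q{\left(545 \right)}} = \frac{1}{886187 + \left(-464724 + 545^{2} + 525 \cdot 545\right)} = \frac{1}{886187 + \left(-464724 + 297025 + 286125\right)} = \frac{1}{886187 + 118426} = \frac{1}{1004613}$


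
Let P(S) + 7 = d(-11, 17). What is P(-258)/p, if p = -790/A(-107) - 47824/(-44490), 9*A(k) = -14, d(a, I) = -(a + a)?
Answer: 2335725/79248359 ≈ 0.029473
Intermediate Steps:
d(a, I) = -2*a
A(k) = -14/9 (A(k) = (⅑)*(-14) = -14/9)
P(S) = 15 (P(S) = -7 - 2*(-11) = -7 + 22 = 15)
p = 79248359/155715 (p = -790/(-14/9) - 47824/(-44490) = -790*(-9/14) - 47824*(-1/44490) = 3555/7 + 23912/22245 = 79248359/155715 ≈ 508.93)
P(-258)/p = 15/(79248359/155715) = 15*(155715/79248359) = 2335725/79248359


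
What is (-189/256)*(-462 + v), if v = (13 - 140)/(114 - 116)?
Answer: 150633/512 ≈ 294.21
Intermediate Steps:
v = 127/2 (v = -127/(-2) = -127*(-½) = 127/2 ≈ 63.500)
(-189/256)*(-462 + v) = (-189/256)*(-462 + 127/2) = -189*1/256*(-797/2) = -189/256*(-797/2) = 150633/512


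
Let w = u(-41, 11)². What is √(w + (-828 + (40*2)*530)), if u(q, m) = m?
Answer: √41693 ≈ 204.19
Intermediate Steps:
w = 121 (w = 11² = 121)
√(w + (-828 + (40*2)*530)) = √(121 + (-828 + (40*2)*530)) = √(121 + (-828 + 80*530)) = √(121 + (-828 + 42400)) = √(121 + 41572) = √41693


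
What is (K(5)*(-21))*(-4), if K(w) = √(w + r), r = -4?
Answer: 84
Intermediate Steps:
K(w) = √(-4 + w) (K(w) = √(w - 4) = √(-4 + w))
(K(5)*(-21))*(-4) = (√(-4 + 5)*(-21))*(-4) = (√1*(-21))*(-4) = (1*(-21))*(-4) = -21*(-4) = 84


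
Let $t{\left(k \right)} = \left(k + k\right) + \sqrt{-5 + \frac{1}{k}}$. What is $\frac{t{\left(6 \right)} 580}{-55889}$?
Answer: $- \frac{6960}{55889} - \frac{290 i \sqrt{174}}{167667} \approx -0.12453 - 0.022815 i$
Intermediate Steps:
$t{\left(k \right)} = \sqrt{-5 + \frac{1}{k}} + 2 k$ ($t{\left(k \right)} = 2 k + \sqrt{-5 + \frac{1}{k}} = \sqrt{-5 + \frac{1}{k}} + 2 k$)
$\frac{t{\left(6 \right)} 580}{-55889} = \frac{\left(\sqrt{-5 + \frac{1}{6}} + 2 \cdot 6\right) 580}{-55889} = \left(\sqrt{-5 + \frac{1}{6}} + 12\right) 580 \left(- \frac{1}{55889}\right) = \left(\sqrt{- \frac{29}{6}} + 12\right) 580 \left(- \frac{1}{55889}\right) = \left(\frac{i \sqrt{174}}{6} + 12\right) 580 \left(- \frac{1}{55889}\right) = \left(12 + \frac{i \sqrt{174}}{6}\right) 580 \left(- \frac{1}{55889}\right) = \left(6960 + \frac{290 i \sqrt{174}}{3}\right) \left(- \frac{1}{55889}\right) = - \frac{6960}{55889} - \frac{290 i \sqrt{174}}{167667}$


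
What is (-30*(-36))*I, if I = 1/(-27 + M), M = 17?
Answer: -108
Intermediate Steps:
I = -1/10 (I = 1/(-27 + 17) = 1/(-10) = -1/10 ≈ -0.10000)
(-30*(-36))*I = -30*(-36)*(-1/10) = 1080*(-1/10) = -108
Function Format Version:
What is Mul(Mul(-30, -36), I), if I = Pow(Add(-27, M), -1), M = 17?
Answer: -108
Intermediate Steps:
I = Rational(-1, 10) (I = Pow(Add(-27, 17), -1) = Pow(-10, -1) = Rational(-1, 10) ≈ -0.10000)
Mul(Mul(-30, -36), I) = Mul(Mul(-30, -36), Rational(-1, 10)) = Mul(1080, Rational(-1, 10)) = -108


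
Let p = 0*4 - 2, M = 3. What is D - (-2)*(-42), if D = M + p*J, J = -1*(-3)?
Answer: -87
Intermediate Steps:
p = -2 (p = 0 - 2 = -2)
J = 3
D = -3 (D = 3 - 2*3 = 3 - 6 = -3)
D - (-2)*(-42) = -3 - (-2)*(-42) = -3 - 1*84 = -3 - 84 = -87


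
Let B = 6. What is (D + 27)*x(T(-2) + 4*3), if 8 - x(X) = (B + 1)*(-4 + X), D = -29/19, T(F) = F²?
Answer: -1936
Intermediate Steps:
D = -29/19 (D = -29*1/19 = -29/19 ≈ -1.5263)
x(X) = 36 - 7*X (x(X) = 8 - (6 + 1)*(-4 + X) = 8 - 7*(-4 + X) = 8 - (-28 + 7*X) = 8 + (28 - 7*X) = 36 - 7*X)
(D + 27)*x(T(-2) + 4*3) = (-29/19 + 27)*(36 - 7*((-2)² + 4*3)) = 484*(36 - 7*(4 + 12))/19 = 484*(36 - 7*16)/19 = 484*(36 - 112)/19 = (484/19)*(-76) = -1936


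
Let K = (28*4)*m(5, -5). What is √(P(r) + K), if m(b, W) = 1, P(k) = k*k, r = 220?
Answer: 8*√758 ≈ 220.25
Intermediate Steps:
P(k) = k²
K = 112 (K = (28*4)*1 = 112*1 = 112)
√(P(r) + K) = √(220² + 112) = √(48400 + 112) = √48512 = 8*√758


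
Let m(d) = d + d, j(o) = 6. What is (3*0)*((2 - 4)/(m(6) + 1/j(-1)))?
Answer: 0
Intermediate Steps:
m(d) = 2*d
(3*0)*((2 - 4)/(m(6) + 1/j(-1))) = (3*0)*((2 - 4)/(2*6 + 1/6)) = 0*(-2/(12 + ⅙)) = 0*(-2/73/6) = 0*(-2*6/73) = 0*(-12/73) = 0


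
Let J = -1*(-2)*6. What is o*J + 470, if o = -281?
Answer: -2902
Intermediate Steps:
J = 12 (J = 2*6 = 12)
o*J + 470 = -281*12 + 470 = -3372 + 470 = -2902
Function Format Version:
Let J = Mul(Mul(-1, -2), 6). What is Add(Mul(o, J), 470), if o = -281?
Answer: -2902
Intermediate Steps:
J = 12 (J = Mul(2, 6) = 12)
Add(Mul(o, J), 470) = Add(Mul(-281, 12), 470) = Add(-3372, 470) = -2902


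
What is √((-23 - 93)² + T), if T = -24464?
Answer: 16*I*√43 ≈ 104.92*I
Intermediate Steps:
√((-23 - 93)² + T) = √((-23 - 93)² - 24464) = √((-116)² - 24464) = √(13456 - 24464) = √(-11008) = 16*I*√43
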